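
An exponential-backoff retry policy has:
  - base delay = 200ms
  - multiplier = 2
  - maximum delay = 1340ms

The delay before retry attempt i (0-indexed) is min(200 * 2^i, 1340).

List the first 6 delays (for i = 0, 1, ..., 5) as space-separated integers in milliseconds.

Computing each delay:
  i=0: min(200*2^0, 1340) = 200
  i=1: min(200*2^1, 1340) = 400
  i=2: min(200*2^2, 1340) = 800
  i=3: min(200*2^3, 1340) = 1340
  i=4: min(200*2^4, 1340) = 1340
  i=5: min(200*2^5, 1340) = 1340

Answer: 200 400 800 1340 1340 1340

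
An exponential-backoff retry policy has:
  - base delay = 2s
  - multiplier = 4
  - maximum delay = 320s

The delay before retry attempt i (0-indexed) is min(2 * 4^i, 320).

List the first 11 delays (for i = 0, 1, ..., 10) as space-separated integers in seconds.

Answer: 2 8 32 128 320 320 320 320 320 320 320

Derivation:
Computing each delay:
  i=0: min(2*4^0, 320) = 2
  i=1: min(2*4^1, 320) = 8
  i=2: min(2*4^2, 320) = 32
  i=3: min(2*4^3, 320) = 128
  i=4: min(2*4^4, 320) = 320
  i=5: min(2*4^5, 320) = 320
  i=6: min(2*4^6, 320) = 320
  i=7: min(2*4^7, 320) = 320
  i=8: min(2*4^8, 320) = 320
  i=9: min(2*4^9, 320) = 320
  i=10: min(2*4^10, 320) = 320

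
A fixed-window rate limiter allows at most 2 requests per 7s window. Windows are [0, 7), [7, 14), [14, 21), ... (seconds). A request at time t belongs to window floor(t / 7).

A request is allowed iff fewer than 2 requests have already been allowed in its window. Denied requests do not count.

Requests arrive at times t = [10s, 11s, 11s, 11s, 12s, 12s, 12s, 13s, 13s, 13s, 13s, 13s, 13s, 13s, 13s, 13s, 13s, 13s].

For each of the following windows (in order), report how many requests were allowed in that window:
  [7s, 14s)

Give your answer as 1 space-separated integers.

Processing requests:
  req#1 t=10s (window 1): ALLOW
  req#2 t=11s (window 1): ALLOW
  req#3 t=11s (window 1): DENY
  req#4 t=11s (window 1): DENY
  req#5 t=12s (window 1): DENY
  req#6 t=12s (window 1): DENY
  req#7 t=12s (window 1): DENY
  req#8 t=13s (window 1): DENY
  req#9 t=13s (window 1): DENY
  req#10 t=13s (window 1): DENY
  req#11 t=13s (window 1): DENY
  req#12 t=13s (window 1): DENY
  req#13 t=13s (window 1): DENY
  req#14 t=13s (window 1): DENY
  req#15 t=13s (window 1): DENY
  req#16 t=13s (window 1): DENY
  req#17 t=13s (window 1): DENY
  req#18 t=13s (window 1): DENY

Allowed counts by window: 2

Answer: 2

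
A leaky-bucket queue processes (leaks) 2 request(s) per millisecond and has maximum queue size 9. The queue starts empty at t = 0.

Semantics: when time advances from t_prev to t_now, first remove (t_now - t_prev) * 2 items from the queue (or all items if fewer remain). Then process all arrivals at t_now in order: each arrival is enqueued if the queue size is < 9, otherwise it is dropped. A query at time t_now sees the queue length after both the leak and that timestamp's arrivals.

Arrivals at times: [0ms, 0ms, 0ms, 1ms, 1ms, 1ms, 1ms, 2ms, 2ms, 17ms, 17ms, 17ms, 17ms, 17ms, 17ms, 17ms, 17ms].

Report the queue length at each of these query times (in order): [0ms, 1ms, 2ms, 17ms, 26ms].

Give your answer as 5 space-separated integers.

Answer: 3 5 5 8 0

Derivation:
Queue lengths at query times:
  query t=0ms: backlog = 3
  query t=1ms: backlog = 5
  query t=2ms: backlog = 5
  query t=17ms: backlog = 8
  query t=26ms: backlog = 0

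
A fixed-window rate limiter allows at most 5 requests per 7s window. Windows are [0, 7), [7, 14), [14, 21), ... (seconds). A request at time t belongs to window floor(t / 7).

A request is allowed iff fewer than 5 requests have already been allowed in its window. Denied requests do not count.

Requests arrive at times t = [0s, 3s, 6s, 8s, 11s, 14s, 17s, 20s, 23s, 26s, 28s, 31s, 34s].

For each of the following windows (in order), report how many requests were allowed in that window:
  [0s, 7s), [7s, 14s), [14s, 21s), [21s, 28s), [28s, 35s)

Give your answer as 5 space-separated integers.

Answer: 3 2 3 2 3

Derivation:
Processing requests:
  req#1 t=0s (window 0): ALLOW
  req#2 t=3s (window 0): ALLOW
  req#3 t=6s (window 0): ALLOW
  req#4 t=8s (window 1): ALLOW
  req#5 t=11s (window 1): ALLOW
  req#6 t=14s (window 2): ALLOW
  req#7 t=17s (window 2): ALLOW
  req#8 t=20s (window 2): ALLOW
  req#9 t=23s (window 3): ALLOW
  req#10 t=26s (window 3): ALLOW
  req#11 t=28s (window 4): ALLOW
  req#12 t=31s (window 4): ALLOW
  req#13 t=34s (window 4): ALLOW

Allowed counts by window: 3 2 3 2 3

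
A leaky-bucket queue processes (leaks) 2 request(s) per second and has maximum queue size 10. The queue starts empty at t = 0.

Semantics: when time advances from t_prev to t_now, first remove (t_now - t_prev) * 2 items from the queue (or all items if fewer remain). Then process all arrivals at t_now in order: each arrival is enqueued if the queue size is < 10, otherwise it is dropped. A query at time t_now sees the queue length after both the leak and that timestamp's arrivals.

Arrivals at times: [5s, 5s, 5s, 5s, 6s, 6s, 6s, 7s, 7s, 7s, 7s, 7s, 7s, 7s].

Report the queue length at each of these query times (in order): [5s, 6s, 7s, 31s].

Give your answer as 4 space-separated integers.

Queue lengths at query times:
  query t=5s: backlog = 4
  query t=6s: backlog = 5
  query t=7s: backlog = 10
  query t=31s: backlog = 0

Answer: 4 5 10 0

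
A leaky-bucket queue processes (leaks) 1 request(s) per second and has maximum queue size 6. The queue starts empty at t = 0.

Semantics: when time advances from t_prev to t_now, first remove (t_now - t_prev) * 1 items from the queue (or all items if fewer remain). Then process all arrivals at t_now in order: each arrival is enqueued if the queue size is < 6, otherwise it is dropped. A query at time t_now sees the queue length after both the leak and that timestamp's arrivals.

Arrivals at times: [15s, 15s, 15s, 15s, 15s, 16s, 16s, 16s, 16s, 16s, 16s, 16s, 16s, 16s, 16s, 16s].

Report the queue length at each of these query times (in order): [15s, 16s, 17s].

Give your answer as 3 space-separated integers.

Queue lengths at query times:
  query t=15s: backlog = 5
  query t=16s: backlog = 6
  query t=17s: backlog = 5

Answer: 5 6 5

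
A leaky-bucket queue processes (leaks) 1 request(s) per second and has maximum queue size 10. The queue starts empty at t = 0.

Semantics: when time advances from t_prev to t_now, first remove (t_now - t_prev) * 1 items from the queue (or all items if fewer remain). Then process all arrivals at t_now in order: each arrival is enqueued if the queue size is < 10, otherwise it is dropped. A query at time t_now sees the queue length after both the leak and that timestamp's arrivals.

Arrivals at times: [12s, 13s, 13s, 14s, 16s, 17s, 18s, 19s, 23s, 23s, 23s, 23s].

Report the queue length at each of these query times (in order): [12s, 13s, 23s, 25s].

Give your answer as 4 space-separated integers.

Queue lengths at query times:
  query t=12s: backlog = 1
  query t=13s: backlog = 2
  query t=23s: backlog = 4
  query t=25s: backlog = 2

Answer: 1 2 4 2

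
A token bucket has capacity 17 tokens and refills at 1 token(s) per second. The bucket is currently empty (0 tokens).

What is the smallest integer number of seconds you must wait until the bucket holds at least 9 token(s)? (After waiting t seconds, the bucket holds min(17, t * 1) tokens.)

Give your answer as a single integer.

Answer: 9

Derivation:
Need t * 1 >= 9, so t >= 9/1.
Smallest integer t = ceil(9/1) = 9.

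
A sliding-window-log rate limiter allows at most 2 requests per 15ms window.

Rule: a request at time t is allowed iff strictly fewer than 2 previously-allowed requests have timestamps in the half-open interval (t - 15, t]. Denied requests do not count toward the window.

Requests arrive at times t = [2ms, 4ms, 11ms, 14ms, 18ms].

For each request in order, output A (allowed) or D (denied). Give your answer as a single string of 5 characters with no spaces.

Tracking allowed requests in the window:
  req#1 t=2ms: ALLOW
  req#2 t=4ms: ALLOW
  req#3 t=11ms: DENY
  req#4 t=14ms: DENY
  req#5 t=18ms: ALLOW

Answer: AADDA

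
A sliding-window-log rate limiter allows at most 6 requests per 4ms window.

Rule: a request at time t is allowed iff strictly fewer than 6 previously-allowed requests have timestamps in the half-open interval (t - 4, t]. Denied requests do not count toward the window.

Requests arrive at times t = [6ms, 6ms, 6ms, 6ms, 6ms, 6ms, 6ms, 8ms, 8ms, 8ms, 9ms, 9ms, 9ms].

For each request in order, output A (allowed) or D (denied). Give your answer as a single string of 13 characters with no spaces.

Answer: AAAAAADDDDDDD

Derivation:
Tracking allowed requests in the window:
  req#1 t=6ms: ALLOW
  req#2 t=6ms: ALLOW
  req#3 t=6ms: ALLOW
  req#4 t=6ms: ALLOW
  req#5 t=6ms: ALLOW
  req#6 t=6ms: ALLOW
  req#7 t=6ms: DENY
  req#8 t=8ms: DENY
  req#9 t=8ms: DENY
  req#10 t=8ms: DENY
  req#11 t=9ms: DENY
  req#12 t=9ms: DENY
  req#13 t=9ms: DENY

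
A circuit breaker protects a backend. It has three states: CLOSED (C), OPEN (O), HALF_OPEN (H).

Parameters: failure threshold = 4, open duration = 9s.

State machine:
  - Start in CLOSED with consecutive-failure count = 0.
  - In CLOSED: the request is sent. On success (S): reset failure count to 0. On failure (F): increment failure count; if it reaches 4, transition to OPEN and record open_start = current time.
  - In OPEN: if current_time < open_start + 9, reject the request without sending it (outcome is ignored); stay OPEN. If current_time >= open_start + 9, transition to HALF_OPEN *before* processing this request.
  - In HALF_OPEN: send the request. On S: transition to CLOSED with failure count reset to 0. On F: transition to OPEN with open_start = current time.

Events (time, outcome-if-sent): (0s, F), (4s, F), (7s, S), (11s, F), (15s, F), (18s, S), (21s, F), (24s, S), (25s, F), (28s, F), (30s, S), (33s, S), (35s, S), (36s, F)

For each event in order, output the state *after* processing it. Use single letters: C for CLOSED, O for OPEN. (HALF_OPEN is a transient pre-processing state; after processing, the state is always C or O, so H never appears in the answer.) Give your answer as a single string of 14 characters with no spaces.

State after each event:
  event#1 t=0s outcome=F: state=CLOSED
  event#2 t=4s outcome=F: state=CLOSED
  event#3 t=7s outcome=S: state=CLOSED
  event#4 t=11s outcome=F: state=CLOSED
  event#5 t=15s outcome=F: state=CLOSED
  event#6 t=18s outcome=S: state=CLOSED
  event#7 t=21s outcome=F: state=CLOSED
  event#8 t=24s outcome=S: state=CLOSED
  event#9 t=25s outcome=F: state=CLOSED
  event#10 t=28s outcome=F: state=CLOSED
  event#11 t=30s outcome=S: state=CLOSED
  event#12 t=33s outcome=S: state=CLOSED
  event#13 t=35s outcome=S: state=CLOSED
  event#14 t=36s outcome=F: state=CLOSED

Answer: CCCCCCCCCCCCCC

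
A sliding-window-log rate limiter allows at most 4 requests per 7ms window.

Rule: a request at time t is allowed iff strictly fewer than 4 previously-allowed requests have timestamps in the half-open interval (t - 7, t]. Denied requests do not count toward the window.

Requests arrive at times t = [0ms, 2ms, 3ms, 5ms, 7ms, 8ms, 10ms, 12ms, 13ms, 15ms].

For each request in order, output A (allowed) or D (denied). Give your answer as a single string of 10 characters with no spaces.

Tracking allowed requests in the window:
  req#1 t=0ms: ALLOW
  req#2 t=2ms: ALLOW
  req#3 t=3ms: ALLOW
  req#4 t=5ms: ALLOW
  req#5 t=7ms: ALLOW
  req#6 t=8ms: DENY
  req#7 t=10ms: ALLOW
  req#8 t=12ms: ALLOW
  req#9 t=13ms: ALLOW
  req#10 t=15ms: ALLOW

Answer: AAAAADAAAA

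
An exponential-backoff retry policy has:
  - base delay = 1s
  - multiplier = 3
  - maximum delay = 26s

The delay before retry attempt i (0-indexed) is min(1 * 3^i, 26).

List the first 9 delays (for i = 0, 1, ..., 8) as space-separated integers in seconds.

Computing each delay:
  i=0: min(1*3^0, 26) = 1
  i=1: min(1*3^1, 26) = 3
  i=2: min(1*3^2, 26) = 9
  i=3: min(1*3^3, 26) = 26
  i=4: min(1*3^4, 26) = 26
  i=5: min(1*3^5, 26) = 26
  i=6: min(1*3^6, 26) = 26
  i=7: min(1*3^7, 26) = 26
  i=8: min(1*3^8, 26) = 26

Answer: 1 3 9 26 26 26 26 26 26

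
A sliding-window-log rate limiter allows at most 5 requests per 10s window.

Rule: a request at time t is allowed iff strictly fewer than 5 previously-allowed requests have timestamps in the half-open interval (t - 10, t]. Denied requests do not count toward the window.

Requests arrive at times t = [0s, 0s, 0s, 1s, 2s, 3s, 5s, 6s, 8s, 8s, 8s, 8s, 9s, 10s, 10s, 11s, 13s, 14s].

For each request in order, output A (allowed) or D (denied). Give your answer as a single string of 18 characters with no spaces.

Answer: AAAAADDDDDDDDAAAAA

Derivation:
Tracking allowed requests in the window:
  req#1 t=0s: ALLOW
  req#2 t=0s: ALLOW
  req#3 t=0s: ALLOW
  req#4 t=1s: ALLOW
  req#5 t=2s: ALLOW
  req#6 t=3s: DENY
  req#7 t=5s: DENY
  req#8 t=6s: DENY
  req#9 t=8s: DENY
  req#10 t=8s: DENY
  req#11 t=8s: DENY
  req#12 t=8s: DENY
  req#13 t=9s: DENY
  req#14 t=10s: ALLOW
  req#15 t=10s: ALLOW
  req#16 t=11s: ALLOW
  req#17 t=13s: ALLOW
  req#18 t=14s: ALLOW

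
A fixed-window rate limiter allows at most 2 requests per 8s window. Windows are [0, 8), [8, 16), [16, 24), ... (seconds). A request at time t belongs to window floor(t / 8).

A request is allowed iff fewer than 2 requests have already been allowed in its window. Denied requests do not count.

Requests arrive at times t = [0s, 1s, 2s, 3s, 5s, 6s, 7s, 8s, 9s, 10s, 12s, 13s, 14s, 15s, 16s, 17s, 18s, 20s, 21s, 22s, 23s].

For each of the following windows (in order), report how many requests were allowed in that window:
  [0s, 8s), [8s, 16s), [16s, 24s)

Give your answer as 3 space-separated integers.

Processing requests:
  req#1 t=0s (window 0): ALLOW
  req#2 t=1s (window 0): ALLOW
  req#3 t=2s (window 0): DENY
  req#4 t=3s (window 0): DENY
  req#5 t=5s (window 0): DENY
  req#6 t=6s (window 0): DENY
  req#7 t=7s (window 0): DENY
  req#8 t=8s (window 1): ALLOW
  req#9 t=9s (window 1): ALLOW
  req#10 t=10s (window 1): DENY
  req#11 t=12s (window 1): DENY
  req#12 t=13s (window 1): DENY
  req#13 t=14s (window 1): DENY
  req#14 t=15s (window 1): DENY
  req#15 t=16s (window 2): ALLOW
  req#16 t=17s (window 2): ALLOW
  req#17 t=18s (window 2): DENY
  req#18 t=20s (window 2): DENY
  req#19 t=21s (window 2): DENY
  req#20 t=22s (window 2): DENY
  req#21 t=23s (window 2): DENY

Allowed counts by window: 2 2 2

Answer: 2 2 2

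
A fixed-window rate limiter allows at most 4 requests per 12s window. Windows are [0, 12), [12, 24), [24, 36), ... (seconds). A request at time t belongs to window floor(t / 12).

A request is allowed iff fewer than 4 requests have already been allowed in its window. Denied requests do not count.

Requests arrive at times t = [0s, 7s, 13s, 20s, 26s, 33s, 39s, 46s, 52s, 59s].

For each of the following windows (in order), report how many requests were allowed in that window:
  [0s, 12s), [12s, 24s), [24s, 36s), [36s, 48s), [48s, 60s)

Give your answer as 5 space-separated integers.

Processing requests:
  req#1 t=0s (window 0): ALLOW
  req#2 t=7s (window 0): ALLOW
  req#3 t=13s (window 1): ALLOW
  req#4 t=20s (window 1): ALLOW
  req#5 t=26s (window 2): ALLOW
  req#6 t=33s (window 2): ALLOW
  req#7 t=39s (window 3): ALLOW
  req#8 t=46s (window 3): ALLOW
  req#9 t=52s (window 4): ALLOW
  req#10 t=59s (window 4): ALLOW

Allowed counts by window: 2 2 2 2 2

Answer: 2 2 2 2 2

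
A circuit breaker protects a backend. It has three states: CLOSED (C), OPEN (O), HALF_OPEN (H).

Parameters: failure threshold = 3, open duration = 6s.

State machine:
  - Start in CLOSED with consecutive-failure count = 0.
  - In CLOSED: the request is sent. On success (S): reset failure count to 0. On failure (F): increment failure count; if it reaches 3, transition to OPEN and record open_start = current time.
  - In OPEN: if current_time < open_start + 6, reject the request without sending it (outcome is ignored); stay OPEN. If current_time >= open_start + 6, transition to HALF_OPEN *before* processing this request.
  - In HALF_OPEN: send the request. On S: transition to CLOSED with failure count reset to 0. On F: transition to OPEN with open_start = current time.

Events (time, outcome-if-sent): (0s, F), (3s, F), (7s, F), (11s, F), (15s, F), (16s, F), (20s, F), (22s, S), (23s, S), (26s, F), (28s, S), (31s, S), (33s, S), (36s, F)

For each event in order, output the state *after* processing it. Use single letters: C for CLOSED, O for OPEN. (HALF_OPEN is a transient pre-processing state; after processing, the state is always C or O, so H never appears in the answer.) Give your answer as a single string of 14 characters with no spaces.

State after each event:
  event#1 t=0s outcome=F: state=CLOSED
  event#2 t=3s outcome=F: state=CLOSED
  event#3 t=7s outcome=F: state=OPEN
  event#4 t=11s outcome=F: state=OPEN
  event#5 t=15s outcome=F: state=OPEN
  event#6 t=16s outcome=F: state=OPEN
  event#7 t=20s outcome=F: state=OPEN
  event#8 t=22s outcome=S: state=CLOSED
  event#9 t=23s outcome=S: state=CLOSED
  event#10 t=26s outcome=F: state=CLOSED
  event#11 t=28s outcome=S: state=CLOSED
  event#12 t=31s outcome=S: state=CLOSED
  event#13 t=33s outcome=S: state=CLOSED
  event#14 t=36s outcome=F: state=CLOSED

Answer: CCOOOOOCCCCCCC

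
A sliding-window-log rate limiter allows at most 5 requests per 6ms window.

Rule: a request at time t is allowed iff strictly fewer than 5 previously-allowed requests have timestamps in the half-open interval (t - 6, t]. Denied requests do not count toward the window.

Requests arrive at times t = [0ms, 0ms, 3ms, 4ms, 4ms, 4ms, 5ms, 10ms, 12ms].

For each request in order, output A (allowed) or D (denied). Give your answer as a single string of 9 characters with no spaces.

Tracking allowed requests in the window:
  req#1 t=0ms: ALLOW
  req#2 t=0ms: ALLOW
  req#3 t=3ms: ALLOW
  req#4 t=4ms: ALLOW
  req#5 t=4ms: ALLOW
  req#6 t=4ms: DENY
  req#7 t=5ms: DENY
  req#8 t=10ms: ALLOW
  req#9 t=12ms: ALLOW

Answer: AAAAADDAA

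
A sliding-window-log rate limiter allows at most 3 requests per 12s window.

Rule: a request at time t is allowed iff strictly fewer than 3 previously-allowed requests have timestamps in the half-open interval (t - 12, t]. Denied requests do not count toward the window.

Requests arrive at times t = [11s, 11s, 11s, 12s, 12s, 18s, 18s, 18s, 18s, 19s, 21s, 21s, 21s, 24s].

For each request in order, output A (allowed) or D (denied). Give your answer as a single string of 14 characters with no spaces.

Tracking allowed requests in the window:
  req#1 t=11s: ALLOW
  req#2 t=11s: ALLOW
  req#3 t=11s: ALLOW
  req#4 t=12s: DENY
  req#5 t=12s: DENY
  req#6 t=18s: DENY
  req#7 t=18s: DENY
  req#8 t=18s: DENY
  req#9 t=18s: DENY
  req#10 t=19s: DENY
  req#11 t=21s: DENY
  req#12 t=21s: DENY
  req#13 t=21s: DENY
  req#14 t=24s: ALLOW

Answer: AAADDDDDDDDDDA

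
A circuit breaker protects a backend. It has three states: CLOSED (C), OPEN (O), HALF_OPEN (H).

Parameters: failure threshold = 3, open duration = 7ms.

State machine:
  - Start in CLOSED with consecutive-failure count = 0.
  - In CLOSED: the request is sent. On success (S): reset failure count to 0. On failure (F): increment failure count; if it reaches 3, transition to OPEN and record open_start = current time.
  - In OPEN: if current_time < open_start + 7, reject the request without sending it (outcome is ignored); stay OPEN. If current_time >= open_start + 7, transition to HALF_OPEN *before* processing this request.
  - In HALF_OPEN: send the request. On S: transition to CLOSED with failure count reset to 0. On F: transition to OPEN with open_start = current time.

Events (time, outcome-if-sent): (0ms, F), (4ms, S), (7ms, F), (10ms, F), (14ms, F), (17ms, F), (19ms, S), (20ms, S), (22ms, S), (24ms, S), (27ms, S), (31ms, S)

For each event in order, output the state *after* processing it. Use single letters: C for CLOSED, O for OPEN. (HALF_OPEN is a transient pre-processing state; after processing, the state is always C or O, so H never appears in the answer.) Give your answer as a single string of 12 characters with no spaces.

State after each event:
  event#1 t=0ms outcome=F: state=CLOSED
  event#2 t=4ms outcome=S: state=CLOSED
  event#3 t=7ms outcome=F: state=CLOSED
  event#4 t=10ms outcome=F: state=CLOSED
  event#5 t=14ms outcome=F: state=OPEN
  event#6 t=17ms outcome=F: state=OPEN
  event#7 t=19ms outcome=S: state=OPEN
  event#8 t=20ms outcome=S: state=OPEN
  event#9 t=22ms outcome=S: state=CLOSED
  event#10 t=24ms outcome=S: state=CLOSED
  event#11 t=27ms outcome=S: state=CLOSED
  event#12 t=31ms outcome=S: state=CLOSED

Answer: CCCCOOOOCCCC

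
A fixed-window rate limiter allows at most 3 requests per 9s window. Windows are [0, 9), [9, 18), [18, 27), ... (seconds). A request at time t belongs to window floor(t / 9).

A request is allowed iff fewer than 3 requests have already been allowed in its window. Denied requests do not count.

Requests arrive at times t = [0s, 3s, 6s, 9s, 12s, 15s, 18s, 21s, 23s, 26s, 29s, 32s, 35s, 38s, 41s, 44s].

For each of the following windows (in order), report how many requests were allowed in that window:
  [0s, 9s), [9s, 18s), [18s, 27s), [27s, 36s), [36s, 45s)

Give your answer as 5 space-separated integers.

Processing requests:
  req#1 t=0s (window 0): ALLOW
  req#2 t=3s (window 0): ALLOW
  req#3 t=6s (window 0): ALLOW
  req#4 t=9s (window 1): ALLOW
  req#5 t=12s (window 1): ALLOW
  req#6 t=15s (window 1): ALLOW
  req#7 t=18s (window 2): ALLOW
  req#8 t=21s (window 2): ALLOW
  req#9 t=23s (window 2): ALLOW
  req#10 t=26s (window 2): DENY
  req#11 t=29s (window 3): ALLOW
  req#12 t=32s (window 3): ALLOW
  req#13 t=35s (window 3): ALLOW
  req#14 t=38s (window 4): ALLOW
  req#15 t=41s (window 4): ALLOW
  req#16 t=44s (window 4): ALLOW

Allowed counts by window: 3 3 3 3 3

Answer: 3 3 3 3 3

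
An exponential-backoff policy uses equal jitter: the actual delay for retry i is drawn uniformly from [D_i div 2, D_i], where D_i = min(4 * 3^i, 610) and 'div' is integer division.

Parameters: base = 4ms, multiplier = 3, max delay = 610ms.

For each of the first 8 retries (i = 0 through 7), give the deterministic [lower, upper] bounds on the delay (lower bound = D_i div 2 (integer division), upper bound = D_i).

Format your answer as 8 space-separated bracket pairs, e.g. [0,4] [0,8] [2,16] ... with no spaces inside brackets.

Computing bounds per retry:
  i=0: D_i=min(4*3^0,610)=4, bounds=[2,4]
  i=1: D_i=min(4*3^1,610)=12, bounds=[6,12]
  i=2: D_i=min(4*3^2,610)=36, bounds=[18,36]
  i=3: D_i=min(4*3^3,610)=108, bounds=[54,108]
  i=4: D_i=min(4*3^4,610)=324, bounds=[162,324]
  i=5: D_i=min(4*3^5,610)=610, bounds=[305,610]
  i=6: D_i=min(4*3^6,610)=610, bounds=[305,610]
  i=7: D_i=min(4*3^7,610)=610, bounds=[305,610]

Answer: [2,4] [6,12] [18,36] [54,108] [162,324] [305,610] [305,610] [305,610]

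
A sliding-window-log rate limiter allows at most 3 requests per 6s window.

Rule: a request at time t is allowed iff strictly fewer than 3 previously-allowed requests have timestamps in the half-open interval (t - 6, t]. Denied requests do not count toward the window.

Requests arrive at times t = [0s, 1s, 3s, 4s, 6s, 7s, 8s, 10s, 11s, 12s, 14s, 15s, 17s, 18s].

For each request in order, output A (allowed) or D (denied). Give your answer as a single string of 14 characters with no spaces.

Answer: AAADAADADAADAA

Derivation:
Tracking allowed requests in the window:
  req#1 t=0s: ALLOW
  req#2 t=1s: ALLOW
  req#3 t=3s: ALLOW
  req#4 t=4s: DENY
  req#5 t=6s: ALLOW
  req#6 t=7s: ALLOW
  req#7 t=8s: DENY
  req#8 t=10s: ALLOW
  req#9 t=11s: DENY
  req#10 t=12s: ALLOW
  req#11 t=14s: ALLOW
  req#12 t=15s: DENY
  req#13 t=17s: ALLOW
  req#14 t=18s: ALLOW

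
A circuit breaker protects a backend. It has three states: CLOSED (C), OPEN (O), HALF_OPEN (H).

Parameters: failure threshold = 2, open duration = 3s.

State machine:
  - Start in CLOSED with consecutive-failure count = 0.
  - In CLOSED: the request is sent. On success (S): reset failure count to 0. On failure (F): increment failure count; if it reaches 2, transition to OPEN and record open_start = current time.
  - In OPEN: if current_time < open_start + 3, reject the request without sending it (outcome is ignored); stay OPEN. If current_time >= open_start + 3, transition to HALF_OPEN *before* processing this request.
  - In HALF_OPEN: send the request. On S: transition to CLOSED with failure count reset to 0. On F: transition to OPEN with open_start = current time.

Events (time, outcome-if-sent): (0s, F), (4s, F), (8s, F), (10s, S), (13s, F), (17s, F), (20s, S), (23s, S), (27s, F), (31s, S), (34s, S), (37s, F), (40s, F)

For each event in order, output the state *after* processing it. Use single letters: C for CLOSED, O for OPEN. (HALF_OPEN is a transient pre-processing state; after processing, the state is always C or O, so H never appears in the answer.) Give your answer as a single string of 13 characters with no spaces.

Answer: COOOOOCCCCCCO

Derivation:
State after each event:
  event#1 t=0s outcome=F: state=CLOSED
  event#2 t=4s outcome=F: state=OPEN
  event#3 t=8s outcome=F: state=OPEN
  event#4 t=10s outcome=S: state=OPEN
  event#5 t=13s outcome=F: state=OPEN
  event#6 t=17s outcome=F: state=OPEN
  event#7 t=20s outcome=S: state=CLOSED
  event#8 t=23s outcome=S: state=CLOSED
  event#9 t=27s outcome=F: state=CLOSED
  event#10 t=31s outcome=S: state=CLOSED
  event#11 t=34s outcome=S: state=CLOSED
  event#12 t=37s outcome=F: state=CLOSED
  event#13 t=40s outcome=F: state=OPEN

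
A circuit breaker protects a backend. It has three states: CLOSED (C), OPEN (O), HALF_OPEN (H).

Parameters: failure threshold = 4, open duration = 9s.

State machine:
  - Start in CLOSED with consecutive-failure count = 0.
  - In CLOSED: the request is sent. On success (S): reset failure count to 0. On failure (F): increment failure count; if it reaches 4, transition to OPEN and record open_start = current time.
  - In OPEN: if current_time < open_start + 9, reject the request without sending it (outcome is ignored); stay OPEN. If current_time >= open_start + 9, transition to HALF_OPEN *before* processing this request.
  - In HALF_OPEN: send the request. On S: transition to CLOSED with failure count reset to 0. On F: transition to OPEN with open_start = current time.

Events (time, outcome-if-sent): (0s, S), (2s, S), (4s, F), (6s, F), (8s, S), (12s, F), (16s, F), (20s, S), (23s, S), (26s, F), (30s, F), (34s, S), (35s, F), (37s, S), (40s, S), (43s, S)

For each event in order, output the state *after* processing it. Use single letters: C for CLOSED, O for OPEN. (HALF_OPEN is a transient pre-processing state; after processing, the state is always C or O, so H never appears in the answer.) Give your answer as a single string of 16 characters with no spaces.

Answer: CCCCCCCCCCCCCCCC

Derivation:
State after each event:
  event#1 t=0s outcome=S: state=CLOSED
  event#2 t=2s outcome=S: state=CLOSED
  event#3 t=4s outcome=F: state=CLOSED
  event#4 t=6s outcome=F: state=CLOSED
  event#5 t=8s outcome=S: state=CLOSED
  event#6 t=12s outcome=F: state=CLOSED
  event#7 t=16s outcome=F: state=CLOSED
  event#8 t=20s outcome=S: state=CLOSED
  event#9 t=23s outcome=S: state=CLOSED
  event#10 t=26s outcome=F: state=CLOSED
  event#11 t=30s outcome=F: state=CLOSED
  event#12 t=34s outcome=S: state=CLOSED
  event#13 t=35s outcome=F: state=CLOSED
  event#14 t=37s outcome=S: state=CLOSED
  event#15 t=40s outcome=S: state=CLOSED
  event#16 t=43s outcome=S: state=CLOSED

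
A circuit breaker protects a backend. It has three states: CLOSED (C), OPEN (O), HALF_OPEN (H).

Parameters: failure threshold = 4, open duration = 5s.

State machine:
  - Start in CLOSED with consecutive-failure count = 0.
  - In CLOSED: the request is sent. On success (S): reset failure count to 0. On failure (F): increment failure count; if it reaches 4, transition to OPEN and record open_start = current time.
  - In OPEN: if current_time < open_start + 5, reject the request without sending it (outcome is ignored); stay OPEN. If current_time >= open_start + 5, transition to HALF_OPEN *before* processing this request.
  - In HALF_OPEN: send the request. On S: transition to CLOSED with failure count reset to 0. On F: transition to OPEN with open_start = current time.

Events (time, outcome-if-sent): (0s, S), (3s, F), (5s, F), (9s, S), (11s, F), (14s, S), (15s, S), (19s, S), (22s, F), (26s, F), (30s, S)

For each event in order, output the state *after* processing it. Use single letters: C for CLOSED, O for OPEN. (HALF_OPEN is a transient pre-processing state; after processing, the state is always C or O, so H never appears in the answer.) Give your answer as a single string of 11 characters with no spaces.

Answer: CCCCCCCCCCC

Derivation:
State after each event:
  event#1 t=0s outcome=S: state=CLOSED
  event#2 t=3s outcome=F: state=CLOSED
  event#3 t=5s outcome=F: state=CLOSED
  event#4 t=9s outcome=S: state=CLOSED
  event#5 t=11s outcome=F: state=CLOSED
  event#6 t=14s outcome=S: state=CLOSED
  event#7 t=15s outcome=S: state=CLOSED
  event#8 t=19s outcome=S: state=CLOSED
  event#9 t=22s outcome=F: state=CLOSED
  event#10 t=26s outcome=F: state=CLOSED
  event#11 t=30s outcome=S: state=CLOSED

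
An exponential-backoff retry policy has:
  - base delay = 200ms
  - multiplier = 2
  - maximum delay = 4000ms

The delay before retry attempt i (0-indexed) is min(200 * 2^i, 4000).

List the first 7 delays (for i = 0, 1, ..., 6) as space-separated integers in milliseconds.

Answer: 200 400 800 1600 3200 4000 4000

Derivation:
Computing each delay:
  i=0: min(200*2^0, 4000) = 200
  i=1: min(200*2^1, 4000) = 400
  i=2: min(200*2^2, 4000) = 800
  i=3: min(200*2^3, 4000) = 1600
  i=4: min(200*2^4, 4000) = 3200
  i=5: min(200*2^5, 4000) = 4000
  i=6: min(200*2^6, 4000) = 4000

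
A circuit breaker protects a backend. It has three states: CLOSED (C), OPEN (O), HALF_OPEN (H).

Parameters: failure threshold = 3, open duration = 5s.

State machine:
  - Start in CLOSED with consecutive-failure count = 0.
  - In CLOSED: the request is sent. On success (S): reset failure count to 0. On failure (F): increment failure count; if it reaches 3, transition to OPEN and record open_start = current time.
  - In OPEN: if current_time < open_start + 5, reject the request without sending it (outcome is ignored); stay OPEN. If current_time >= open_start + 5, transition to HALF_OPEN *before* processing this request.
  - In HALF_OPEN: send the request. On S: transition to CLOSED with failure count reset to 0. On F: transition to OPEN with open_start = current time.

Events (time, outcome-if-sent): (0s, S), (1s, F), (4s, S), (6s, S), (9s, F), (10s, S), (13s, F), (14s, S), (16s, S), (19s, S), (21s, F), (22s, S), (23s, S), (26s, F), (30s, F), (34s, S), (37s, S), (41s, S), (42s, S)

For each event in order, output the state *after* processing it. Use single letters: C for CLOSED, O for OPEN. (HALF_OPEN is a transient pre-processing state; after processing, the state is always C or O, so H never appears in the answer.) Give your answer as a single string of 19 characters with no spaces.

State after each event:
  event#1 t=0s outcome=S: state=CLOSED
  event#2 t=1s outcome=F: state=CLOSED
  event#3 t=4s outcome=S: state=CLOSED
  event#4 t=6s outcome=S: state=CLOSED
  event#5 t=9s outcome=F: state=CLOSED
  event#6 t=10s outcome=S: state=CLOSED
  event#7 t=13s outcome=F: state=CLOSED
  event#8 t=14s outcome=S: state=CLOSED
  event#9 t=16s outcome=S: state=CLOSED
  event#10 t=19s outcome=S: state=CLOSED
  event#11 t=21s outcome=F: state=CLOSED
  event#12 t=22s outcome=S: state=CLOSED
  event#13 t=23s outcome=S: state=CLOSED
  event#14 t=26s outcome=F: state=CLOSED
  event#15 t=30s outcome=F: state=CLOSED
  event#16 t=34s outcome=S: state=CLOSED
  event#17 t=37s outcome=S: state=CLOSED
  event#18 t=41s outcome=S: state=CLOSED
  event#19 t=42s outcome=S: state=CLOSED

Answer: CCCCCCCCCCCCCCCCCCC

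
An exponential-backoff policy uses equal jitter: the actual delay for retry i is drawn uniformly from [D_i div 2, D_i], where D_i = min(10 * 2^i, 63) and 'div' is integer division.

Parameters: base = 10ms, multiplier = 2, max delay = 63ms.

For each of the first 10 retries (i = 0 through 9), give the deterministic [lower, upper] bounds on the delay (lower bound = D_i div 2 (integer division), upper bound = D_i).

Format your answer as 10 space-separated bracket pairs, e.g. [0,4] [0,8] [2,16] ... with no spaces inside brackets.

Answer: [5,10] [10,20] [20,40] [31,63] [31,63] [31,63] [31,63] [31,63] [31,63] [31,63]

Derivation:
Computing bounds per retry:
  i=0: D_i=min(10*2^0,63)=10, bounds=[5,10]
  i=1: D_i=min(10*2^1,63)=20, bounds=[10,20]
  i=2: D_i=min(10*2^2,63)=40, bounds=[20,40]
  i=3: D_i=min(10*2^3,63)=63, bounds=[31,63]
  i=4: D_i=min(10*2^4,63)=63, bounds=[31,63]
  i=5: D_i=min(10*2^5,63)=63, bounds=[31,63]
  i=6: D_i=min(10*2^6,63)=63, bounds=[31,63]
  i=7: D_i=min(10*2^7,63)=63, bounds=[31,63]
  i=8: D_i=min(10*2^8,63)=63, bounds=[31,63]
  i=9: D_i=min(10*2^9,63)=63, bounds=[31,63]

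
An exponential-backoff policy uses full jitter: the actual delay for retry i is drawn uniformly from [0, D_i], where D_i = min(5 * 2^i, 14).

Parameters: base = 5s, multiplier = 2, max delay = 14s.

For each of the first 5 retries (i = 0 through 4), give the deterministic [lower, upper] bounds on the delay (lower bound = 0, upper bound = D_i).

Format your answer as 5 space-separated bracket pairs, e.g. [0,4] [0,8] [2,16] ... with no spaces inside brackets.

Computing bounds per retry:
  i=0: D_i=min(5*2^0,14)=5, bounds=[0,5]
  i=1: D_i=min(5*2^1,14)=10, bounds=[0,10]
  i=2: D_i=min(5*2^2,14)=14, bounds=[0,14]
  i=3: D_i=min(5*2^3,14)=14, bounds=[0,14]
  i=4: D_i=min(5*2^4,14)=14, bounds=[0,14]

Answer: [0,5] [0,10] [0,14] [0,14] [0,14]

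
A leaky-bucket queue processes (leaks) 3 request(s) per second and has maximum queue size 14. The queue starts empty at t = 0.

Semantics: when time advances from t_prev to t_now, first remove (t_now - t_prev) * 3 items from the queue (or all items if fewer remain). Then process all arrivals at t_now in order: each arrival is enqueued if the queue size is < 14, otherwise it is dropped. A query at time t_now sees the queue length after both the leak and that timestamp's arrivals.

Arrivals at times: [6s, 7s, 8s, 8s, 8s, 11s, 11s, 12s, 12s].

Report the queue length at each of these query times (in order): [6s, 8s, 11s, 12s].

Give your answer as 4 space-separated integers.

Answer: 1 3 2 2

Derivation:
Queue lengths at query times:
  query t=6s: backlog = 1
  query t=8s: backlog = 3
  query t=11s: backlog = 2
  query t=12s: backlog = 2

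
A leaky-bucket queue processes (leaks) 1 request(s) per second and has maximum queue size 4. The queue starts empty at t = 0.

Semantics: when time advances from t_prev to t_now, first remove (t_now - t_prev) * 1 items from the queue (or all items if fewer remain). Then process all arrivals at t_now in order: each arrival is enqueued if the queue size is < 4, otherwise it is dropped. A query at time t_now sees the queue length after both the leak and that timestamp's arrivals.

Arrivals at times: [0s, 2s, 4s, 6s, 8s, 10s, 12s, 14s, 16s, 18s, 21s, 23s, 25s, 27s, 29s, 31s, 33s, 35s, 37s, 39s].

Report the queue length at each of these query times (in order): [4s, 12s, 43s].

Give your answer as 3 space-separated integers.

Queue lengths at query times:
  query t=4s: backlog = 1
  query t=12s: backlog = 1
  query t=43s: backlog = 0

Answer: 1 1 0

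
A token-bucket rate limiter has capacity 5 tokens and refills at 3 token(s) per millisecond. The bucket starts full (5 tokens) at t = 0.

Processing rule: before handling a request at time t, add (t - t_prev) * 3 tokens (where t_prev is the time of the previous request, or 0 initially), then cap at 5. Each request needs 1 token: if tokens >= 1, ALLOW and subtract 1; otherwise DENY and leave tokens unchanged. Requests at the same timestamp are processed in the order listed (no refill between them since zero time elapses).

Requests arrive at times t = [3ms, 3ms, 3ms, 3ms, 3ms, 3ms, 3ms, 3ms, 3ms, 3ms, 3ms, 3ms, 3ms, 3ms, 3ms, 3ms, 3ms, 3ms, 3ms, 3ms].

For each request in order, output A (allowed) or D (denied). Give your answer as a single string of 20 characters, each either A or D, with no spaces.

Answer: AAAAADDDDDDDDDDDDDDD

Derivation:
Simulating step by step:
  req#1 t=3ms: ALLOW
  req#2 t=3ms: ALLOW
  req#3 t=3ms: ALLOW
  req#4 t=3ms: ALLOW
  req#5 t=3ms: ALLOW
  req#6 t=3ms: DENY
  req#7 t=3ms: DENY
  req#8 t=3ms: DENY
  req#9 t=3ms: DENY
  req#10 t=3ms: DENY
  req#11 t=3ms: DENY
  req#12 t=3ms: DENY
  req#13 t=3ms: DENY
  req#14 t=3ms: DENY
  req#15 t=3ms: DENY
  req#16 t=3ms: DENY
  req#17 t=3ms: DENY
  req#18 t=3ms: DENY
  req#19 t=3ms: DENY
  req#20 t=3ms: DENY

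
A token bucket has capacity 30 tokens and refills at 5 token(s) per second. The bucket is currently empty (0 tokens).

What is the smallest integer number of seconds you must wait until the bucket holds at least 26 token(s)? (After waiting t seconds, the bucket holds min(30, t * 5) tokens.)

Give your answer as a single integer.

Answer: 6

Derivation:
Need t * 5 >= 26, so t >= 26/5.
Smallest integer t = ceil(26/5) = 6.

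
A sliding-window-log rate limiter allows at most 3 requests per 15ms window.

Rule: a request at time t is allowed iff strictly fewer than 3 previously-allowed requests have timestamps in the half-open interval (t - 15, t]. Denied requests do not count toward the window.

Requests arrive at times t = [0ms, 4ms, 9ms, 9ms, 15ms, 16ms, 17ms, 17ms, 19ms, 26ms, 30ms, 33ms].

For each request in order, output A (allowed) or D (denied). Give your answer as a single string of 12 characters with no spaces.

Tracking allowed requests in the window:
  req#1 t=0ms: ALLOW
  req#2 t=4ms: ALLOW
  req#3 t=9ms: ALLOW
  req#4 t=9ms: DENY
  req#5 t=15ms: ALLOW
  req#6 t=16ms: DENY
  req#7 t=17ms: DENY
  req#8 t=17ms: DENY
  req#9 t=19ms: ALLOW
  req#10 t=26ms: ALLOW
  req#11 t=30ms: ALLOW
  req#12 t=33ms: DENY

Answer: AAADADDDAAAD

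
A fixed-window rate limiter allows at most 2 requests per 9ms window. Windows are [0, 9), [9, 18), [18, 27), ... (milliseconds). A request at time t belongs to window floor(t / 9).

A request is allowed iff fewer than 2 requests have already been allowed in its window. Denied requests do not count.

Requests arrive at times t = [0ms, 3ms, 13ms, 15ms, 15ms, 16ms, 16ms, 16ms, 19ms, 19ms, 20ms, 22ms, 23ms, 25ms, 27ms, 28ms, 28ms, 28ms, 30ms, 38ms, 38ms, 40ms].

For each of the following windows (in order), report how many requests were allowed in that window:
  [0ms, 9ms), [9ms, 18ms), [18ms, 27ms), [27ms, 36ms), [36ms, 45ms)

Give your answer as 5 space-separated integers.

Processing requests:
  req#1 t=0ms (window 0): ALLOW
  req#2 t=3ms (window 0): ALLOW
  req#3 t=13ms (window 1): ALLOW
  req#4 t=15ms (window 1): ALLOW
  req#5 t=15ms (window 1): DENY
  req#6 t=16ms (window 1): DENY
  req#7 t=16ms (window 1): DENY
  req#8 t=16ms (window 1): DENY
  req#9 t=19ms (window 2): ALLOW
  req#10 t=19ms (window 2): ALLOW
  req#11 t=20ms (window 2): DENY
  req#12 t=22ms (window 2): DENY
  req#13 t=23ms (window 2): DENY
  req#14 t=25ms (window 2): DENY
  req#15 t=27ms (window 3): ALLOW
  req#16 t=28ms (window 3): ALLOW
  req#17 t=28ms (window 3): DENY
  req#18 t=28ms (window 3): DENY
  req#19 t=30ms (window 3): DENY
  req#20 t=38ms (window 4): ALLOW
  req#21 t=38ms (window 4): ALLOW
  req#22 t=40ms (window 4): DENY

Allowed counts by window: 2 2 2 2 2

Answer: 2 2 2 2 2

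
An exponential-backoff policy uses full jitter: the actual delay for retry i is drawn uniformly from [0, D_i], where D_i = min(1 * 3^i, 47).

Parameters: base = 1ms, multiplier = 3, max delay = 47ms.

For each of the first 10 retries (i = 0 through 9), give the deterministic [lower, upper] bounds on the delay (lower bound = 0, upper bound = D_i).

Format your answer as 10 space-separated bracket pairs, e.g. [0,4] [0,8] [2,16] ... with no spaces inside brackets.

Computing bounds per retry:
  i=0: D_i=min(1*3^0,47)=1, bounds=[0,1]
  i=1: D_i=min(1*3^1,47)=3, bounds=[0,3]
  i=2: D_i=min(1*3^2,47)=9, bounds=[0,9]
  i=3: D_i=min(1*3^3,47)=27, bounds=[0,27]
  i=4: D_i=min(1*3^4,47)=47, bounds=[0,47]
  i=5: D_i=min(1*3^5,47)=47, bounds=[0,47]
  i=6: D_i=min(1*3^6,47)=47, bounds=[0,47]
  i=7: D_i=min(1*3^7,47)=47, bounds=[0,47]
  i=8: D_i=min(1*3^8,47)=47, bounds=[0,47]
  i=9: D_i=min(1*3^9,47)=47, bounds=[0,47]

Answer: [0,1] [0,3] [0,9] [0,27] [0,47] [0,47] [0,47] [0,47] [0,47] [0,47]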